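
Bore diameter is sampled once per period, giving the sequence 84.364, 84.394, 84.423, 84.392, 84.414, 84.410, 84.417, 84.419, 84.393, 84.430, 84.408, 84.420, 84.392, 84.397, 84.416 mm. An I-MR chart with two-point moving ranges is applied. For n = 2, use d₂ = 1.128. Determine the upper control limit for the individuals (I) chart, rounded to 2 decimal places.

X̄ = (84.364 + 84.394 + 84.423 + 84.392 + 84.414 + 84.410 + 84.417 + 84.419 + 84.393 + 84.430 + 84.408 + 84.420 + 84.392 + 84.397 + 84.416) / 15 = 84.4059
Moving ranges: 0.030, 0.029, 0.031, 0.022, 0.004, 0.007, 0.002, 0.026, 0.037, 0.022, 0.012, 0.028, 0.005, 0.019; M̄R̄ = 0.2740 / 14 = 0.0196
UCL = X̄ + 3·M̄R̄/d₂ = 84.4059 + 3 × 0.0196 / 1.128 = 84.4580

84.46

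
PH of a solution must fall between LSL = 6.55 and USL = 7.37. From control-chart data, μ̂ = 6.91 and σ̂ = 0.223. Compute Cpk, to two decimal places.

0.54

Cpu = (USL − μ̂) / (3σ̂) = (7.37 − 6.91) / (3 × 0.223) = 0.6876; Cpl = (μ̂ − LSL) / (3σ̂) = (6.91 − 6.55) / (3 × 0.223) = 0.5381; Cpk = min(Cpu, Cpl) = 0.5381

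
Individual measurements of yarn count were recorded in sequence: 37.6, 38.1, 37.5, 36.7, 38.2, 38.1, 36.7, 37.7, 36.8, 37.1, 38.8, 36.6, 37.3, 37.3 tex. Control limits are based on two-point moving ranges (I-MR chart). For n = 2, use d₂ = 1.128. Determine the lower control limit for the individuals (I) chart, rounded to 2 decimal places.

35.07

X̄ = (37.6 + 38.1 + 37.5 + 36.7 + 38.2 + 38.1 + 36.7 + 37.7 + 36.8 + 37.1 + 38.8 + 36.6 + 37.3 + 37.3) / 14 = 37.4643
Moving ranges: 0.5, 0.6, 0.8, 1.5, 0.1, 1.4, 1.0, 0.9, 0.3, 1.7, 2.2, 0.7, 0.0; M̄R̄ = 11.7000 / 13 = 0.9000
LCL = X̄ − 3·M̄R̄/d₂ = 37.4643 − 3 × 0.9000 / 1.128 = 35.0707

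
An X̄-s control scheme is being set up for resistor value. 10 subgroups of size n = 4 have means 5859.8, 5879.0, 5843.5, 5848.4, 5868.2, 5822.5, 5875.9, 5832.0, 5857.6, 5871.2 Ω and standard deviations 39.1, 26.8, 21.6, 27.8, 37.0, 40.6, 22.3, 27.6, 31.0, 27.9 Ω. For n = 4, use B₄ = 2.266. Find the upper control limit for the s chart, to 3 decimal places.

s̄ = (39.1 + 26.8 + 21.6 + 27.8 + 37.0 + 40.6 + 22.3 + 27.6 + 31.0 + 27.9) / 10 = 30.1700
UCL_s = B₄·s̄ = 2.266 × 30.1700 = 68.3652

68.365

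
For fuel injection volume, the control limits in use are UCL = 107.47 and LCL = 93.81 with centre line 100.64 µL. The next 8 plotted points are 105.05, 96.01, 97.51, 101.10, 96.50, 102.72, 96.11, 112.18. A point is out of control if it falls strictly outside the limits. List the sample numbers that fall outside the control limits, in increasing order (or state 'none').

Compare each point to [93.81, 107.47]: sample 8 = 112.18 > UCL.

8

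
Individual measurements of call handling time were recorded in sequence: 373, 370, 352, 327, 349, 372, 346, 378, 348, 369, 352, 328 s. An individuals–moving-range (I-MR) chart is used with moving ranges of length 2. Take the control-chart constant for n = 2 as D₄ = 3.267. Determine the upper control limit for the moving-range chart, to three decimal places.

71.577

Moving ranges: 3, 18, 25, 22, 23, 26, 32, 30, 21, 17, 24; M̄R̄ = 241.0000 / 11 = 21.9091
UCL_MR = D₄·M̄R̄ = 3.267 × 21.9091 = 71.5770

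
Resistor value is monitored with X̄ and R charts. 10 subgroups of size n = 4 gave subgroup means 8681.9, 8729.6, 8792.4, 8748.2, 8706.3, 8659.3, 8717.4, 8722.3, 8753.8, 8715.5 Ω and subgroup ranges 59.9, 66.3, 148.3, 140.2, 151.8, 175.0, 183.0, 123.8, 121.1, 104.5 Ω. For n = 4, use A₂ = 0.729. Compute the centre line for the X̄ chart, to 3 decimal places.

8722.670

X̄̄ = (8681.9 + 8729.6 + 8792.4 + 8748.2 + 8706.3 + 8659.3 + 8717.4 + 8722.3 + 8753.8 + 8715.5) / 10 = 87226.7000 / 10 = 8722.6700
CL = X̄̄ = 8722.6700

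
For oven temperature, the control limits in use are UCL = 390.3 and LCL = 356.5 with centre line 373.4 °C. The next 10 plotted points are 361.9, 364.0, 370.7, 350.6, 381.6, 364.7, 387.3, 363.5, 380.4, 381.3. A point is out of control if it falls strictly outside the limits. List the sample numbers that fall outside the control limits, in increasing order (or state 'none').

4

Compare each point to [356.5, 390.3]: sample 4 = 350.6 < LCL.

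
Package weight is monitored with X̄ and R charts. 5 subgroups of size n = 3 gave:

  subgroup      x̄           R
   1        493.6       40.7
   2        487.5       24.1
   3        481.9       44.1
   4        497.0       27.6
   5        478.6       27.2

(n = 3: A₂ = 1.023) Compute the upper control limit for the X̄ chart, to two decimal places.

521.21

X̄̄ = (493.6 + 487.5 + 481.9 + 497.0 + 478.6) / 5 = 2438.6000 / 5 = 487.7200
R̄ = (40.7 + 24.1 + 44.1 + 27.6 + 27.2) / 5 = 163.7000 / 5 = 32.7400
UCL = X̄̄ + A₂·R̄ = 487.7200 + 1.023 × 32.7400 = 521.2130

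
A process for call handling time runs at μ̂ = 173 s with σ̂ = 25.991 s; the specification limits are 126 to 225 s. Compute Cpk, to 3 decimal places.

0.603

Cpu = (USL − μ̂) / (3σ̂) = (225 − 173) / (3 × 25.991) = 0.6669; Cpl = (μ̂ − LSL) / (3σ̂) = (173 − 126) / (3 × 25.991) = 0.6028; Cpk = min(Cpu, Cpl) = 0.6028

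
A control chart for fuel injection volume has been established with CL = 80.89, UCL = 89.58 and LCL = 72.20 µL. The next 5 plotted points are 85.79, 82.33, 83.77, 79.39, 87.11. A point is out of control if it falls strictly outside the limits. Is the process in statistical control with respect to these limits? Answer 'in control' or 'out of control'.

in control

All 5 points lie within [72.20, 89.58].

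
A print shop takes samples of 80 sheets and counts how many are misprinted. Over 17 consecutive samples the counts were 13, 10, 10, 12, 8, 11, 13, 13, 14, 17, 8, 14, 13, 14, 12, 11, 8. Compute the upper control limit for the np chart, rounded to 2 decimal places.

p̄ = Σdᵢ / (k·n) = 201 / (17 × 80) = 0.14779
UCL = np̄ + 3·√(np̄(1−p̄)) = 11.8235 + 3 × √(11.8235×0.85221) = 11.8235 + 3 × 3.1743 = 21.3464

21.35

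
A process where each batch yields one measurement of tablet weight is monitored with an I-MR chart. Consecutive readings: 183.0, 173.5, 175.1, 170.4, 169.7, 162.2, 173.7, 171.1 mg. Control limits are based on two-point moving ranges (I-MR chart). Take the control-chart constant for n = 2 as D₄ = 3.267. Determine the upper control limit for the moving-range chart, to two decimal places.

Moving ranges: 9.5, 1.6, 4.7, 0.7, 7.5, 11.5, 2.6; M̄R̄ = 38.1000 / 7 = 5.4429
UCL_MR = D₄·M̄R̄ = 3.267 × 5.4429 = 17.7818

17.78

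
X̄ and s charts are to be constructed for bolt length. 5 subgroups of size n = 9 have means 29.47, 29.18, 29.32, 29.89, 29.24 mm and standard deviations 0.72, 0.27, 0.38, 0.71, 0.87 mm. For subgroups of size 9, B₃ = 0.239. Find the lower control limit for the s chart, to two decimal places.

0.14

s̄ = (0.72 + 0.27 + 0.38 + 0.71 + 0.87) / 5 = 0.5900
LCL_s = B₃·s̄ = 0.239 × 0.5900 = 0.1410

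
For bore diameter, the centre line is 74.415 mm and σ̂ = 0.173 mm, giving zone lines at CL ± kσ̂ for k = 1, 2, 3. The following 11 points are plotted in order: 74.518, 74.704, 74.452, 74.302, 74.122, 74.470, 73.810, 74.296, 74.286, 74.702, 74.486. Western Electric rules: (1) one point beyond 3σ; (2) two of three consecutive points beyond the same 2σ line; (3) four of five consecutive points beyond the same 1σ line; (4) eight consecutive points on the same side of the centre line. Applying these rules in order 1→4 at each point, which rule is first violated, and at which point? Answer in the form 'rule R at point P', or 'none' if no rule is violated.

rule 1 at point 7

Zone of each point (C = within 1σ̂, B = 1σ̂–2σ̂, A = 2σ̂–3σ̂, * = beyond 3σ̂; sign = side of CL): 1:+C, 2:+B, 3:+C, 4:-C, 5:-B, 6:+C, 7:-*, 8:-C, 9:-C, 10:+B, 11:+C
Rule 1 (one point beyond the 3σ limits) is satisfied at point 7.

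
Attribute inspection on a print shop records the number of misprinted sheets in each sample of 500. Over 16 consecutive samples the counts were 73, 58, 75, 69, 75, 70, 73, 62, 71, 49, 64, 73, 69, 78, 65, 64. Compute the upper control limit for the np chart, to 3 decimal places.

90.995

p̄ = Σdᵢ / (k·n) = 1088 / (16 × 500) = 0.13600
UCL = np̄ + 3·√(np̄(1−p̄)) = 68.0000 + 3 × √(68.0000×0.86400) = 68.0000 + 3 × 7.6650 = 90.9950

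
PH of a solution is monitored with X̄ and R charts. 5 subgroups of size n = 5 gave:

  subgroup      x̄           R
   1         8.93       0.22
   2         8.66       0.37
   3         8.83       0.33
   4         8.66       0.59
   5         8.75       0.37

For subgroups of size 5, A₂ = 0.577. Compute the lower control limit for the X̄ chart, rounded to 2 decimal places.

8.55

X̄̄ = (8.93 + 8.66 + 8.83 + 8.66 + 8.75) / 5 = 43.8300 / 5 = 8.7660
R̄ = (0.22 + 0.37 + 0.33 + 0.59 + 0.37) / 5 = 1.8800 / 5 = 0.3760
LCL = X̄̄ − A₂·R̄ = 8.7660 − 0.577 × 0.3760 = 8.5490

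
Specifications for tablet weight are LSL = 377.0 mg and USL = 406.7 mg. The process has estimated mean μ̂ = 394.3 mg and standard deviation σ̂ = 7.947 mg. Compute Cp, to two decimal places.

0.62

Cp = (USL − LSL) / (6σ̂) = (406.7 − 377.0) / (6 × 7.947) = 29.7000 / 47.6820 = 0.6229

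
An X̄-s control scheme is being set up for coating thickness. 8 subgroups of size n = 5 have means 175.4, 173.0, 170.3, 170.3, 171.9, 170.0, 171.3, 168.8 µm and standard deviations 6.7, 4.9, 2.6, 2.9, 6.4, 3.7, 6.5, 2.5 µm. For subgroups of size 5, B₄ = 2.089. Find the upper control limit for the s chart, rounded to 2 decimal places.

9.45

s̄ = (6.7 + 4.9 + 2.6 + 2.9 + 6.4 + 3.7 + 6.5 + 2.5) / 8 = 4.5250
UCL_s = B₄·s̄ = 2.089 × 4.5250 = 9.4527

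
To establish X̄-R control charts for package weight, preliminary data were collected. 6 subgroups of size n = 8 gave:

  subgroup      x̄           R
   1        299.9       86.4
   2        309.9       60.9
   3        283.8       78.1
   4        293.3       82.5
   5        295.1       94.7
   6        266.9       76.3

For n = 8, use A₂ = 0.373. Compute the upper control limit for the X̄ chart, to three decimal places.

X̄̄ = (299.9 + 309.9 + 283.8 + 293.3 + 295.1 + 266.9) / 6 = 1748.9000 / 6 = 291.4833
R̄ = (86.4 + 60.9 + 78.1 + 82.5 + 94.7 + 76.3) / 6 = 478.9000 / 6 = 79.8167
UCL = X̄̄ + A₂·R̄ = 291.4833 + 0.373 × 79.8167 = 321.2550

321.255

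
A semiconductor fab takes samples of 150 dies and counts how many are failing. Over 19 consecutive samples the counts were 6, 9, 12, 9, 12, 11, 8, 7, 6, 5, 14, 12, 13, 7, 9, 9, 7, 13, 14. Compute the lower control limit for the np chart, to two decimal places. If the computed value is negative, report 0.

p̄ = Σdᵢ / (k·n) = 183 / (19 × 150) = 0.06421
LCL = np̄ − 3·√(np̄(1−p̄)) = 9.6316 − 3 × 3.0022 = 0.6250

0.63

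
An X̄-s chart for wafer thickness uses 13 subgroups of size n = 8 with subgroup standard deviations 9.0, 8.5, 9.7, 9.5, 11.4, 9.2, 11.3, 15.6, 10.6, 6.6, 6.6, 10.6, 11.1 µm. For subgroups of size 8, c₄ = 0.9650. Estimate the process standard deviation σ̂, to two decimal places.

s̄ = (9.0 + 8.5 + 9.7 + 9.5 + 11.4 + 9.2 + 11.3 + 15.6 + 10.6 + 6.6 + 6.6 + 10.6 + 11.1) / 13 = 9.9769
σ̂ = s̄ / c₄ = 9.9769 / 0.9650 = 10.3388

10.34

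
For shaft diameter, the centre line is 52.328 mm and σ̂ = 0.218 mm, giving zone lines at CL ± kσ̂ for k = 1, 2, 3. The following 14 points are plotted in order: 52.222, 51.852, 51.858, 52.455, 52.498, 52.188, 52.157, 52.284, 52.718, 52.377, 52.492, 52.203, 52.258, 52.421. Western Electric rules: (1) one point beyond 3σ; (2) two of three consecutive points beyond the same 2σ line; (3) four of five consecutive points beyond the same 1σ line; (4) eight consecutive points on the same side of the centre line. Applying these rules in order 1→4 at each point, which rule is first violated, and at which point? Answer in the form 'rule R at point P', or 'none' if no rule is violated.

Zone of each point (C = within 1σ̂, B = 1σ̂–2σ̂, A = 2σ̂–3σ̂, * = beyond 3σ̂; sign = side of CL): 1:-C, 2:-A, 3:-A, 4:+C, 5:+C, 6:-C, 7:-C, 8:-C, 9:+B, 10:+C, 11:+C, 12:-C, 13:-C, 14:+C
Rule 2 (two of three consecutive points beyond the same 2σ limit) is satisfied at point 3.

rule 2 at point 3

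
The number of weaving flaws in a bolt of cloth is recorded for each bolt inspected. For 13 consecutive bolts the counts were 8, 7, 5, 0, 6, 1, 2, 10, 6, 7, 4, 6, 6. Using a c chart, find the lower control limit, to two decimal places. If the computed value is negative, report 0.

0.00

c̄ = (8 + 7 + 5 + 0 + 6 + 1 + 2 + 10 + 6 + 7 + 4 + 6 + 6) / 13 = 68 / 13 = 5.2308
LCL = c̄ − 3√c̄ = 5.2308 − 3 × 2.2871 = -1.6305 → 0 (cannot be negative)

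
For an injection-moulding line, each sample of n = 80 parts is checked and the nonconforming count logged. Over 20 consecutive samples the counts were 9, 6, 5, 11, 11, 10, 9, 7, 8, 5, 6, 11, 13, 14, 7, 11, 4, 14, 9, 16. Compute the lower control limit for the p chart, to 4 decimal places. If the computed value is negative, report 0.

0.0087

p̄ = Σdᵢ / (k·n) = 186 / (20 × 80) = 0.11625
LCL = p̄ − 3·√(p̄(1−p̄)/n) = 0.11625 − 3 × 0.03584 = 0.00874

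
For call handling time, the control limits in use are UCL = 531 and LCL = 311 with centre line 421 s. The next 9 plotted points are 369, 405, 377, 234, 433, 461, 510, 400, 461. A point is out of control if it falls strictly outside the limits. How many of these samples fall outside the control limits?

Compare each point to [311, 531]: sample 4 = 234 < LCL.

1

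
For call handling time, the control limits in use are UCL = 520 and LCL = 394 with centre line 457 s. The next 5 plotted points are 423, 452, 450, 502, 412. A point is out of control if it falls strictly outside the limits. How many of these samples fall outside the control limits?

0

All 5 points lie within [394, 520].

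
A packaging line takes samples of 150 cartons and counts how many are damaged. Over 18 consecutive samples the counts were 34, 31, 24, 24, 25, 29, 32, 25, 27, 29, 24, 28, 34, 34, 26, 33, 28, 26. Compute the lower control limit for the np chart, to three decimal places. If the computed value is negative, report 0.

p̄ = Σdᵢ / (k·n) = 513 / (18 × 150) = 0.19000
LCL = np̄ − 3·√(np̄(1−p̄)) = 28.5000 − 3 × 4.8047 = 14.0859

14.086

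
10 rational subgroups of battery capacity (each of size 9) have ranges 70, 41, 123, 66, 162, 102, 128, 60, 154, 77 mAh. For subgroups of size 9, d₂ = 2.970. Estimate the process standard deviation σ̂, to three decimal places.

R̄ = (70 + 41 + 123 + 66 + 162 + 102 + 128 + 60 + 154 + 77) / 10 = 98.3000
σ̂ = R̄ / d₂ = 98.3000 / 2.970 = 33.0976

33.098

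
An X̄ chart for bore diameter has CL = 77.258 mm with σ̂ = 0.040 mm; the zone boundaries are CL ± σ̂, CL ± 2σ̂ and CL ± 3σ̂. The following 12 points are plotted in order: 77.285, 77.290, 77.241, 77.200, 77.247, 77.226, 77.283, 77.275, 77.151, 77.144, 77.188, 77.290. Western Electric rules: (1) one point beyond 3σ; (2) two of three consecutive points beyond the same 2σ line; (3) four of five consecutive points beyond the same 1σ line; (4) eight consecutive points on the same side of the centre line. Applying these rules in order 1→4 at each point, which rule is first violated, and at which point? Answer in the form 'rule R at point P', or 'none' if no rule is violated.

Zone of each point (C = within 1σ̂, B = 1σ̂–2σ̂, A = 2σ̂–3σ̂, * = beyond 3σ̂; sign = side of CL): 1:+C, 2:+C, 3:-C, 4:-B, 5:-C, 6:-C, 7:+C, 8:+C, 9:-A, 10:-A, 11:-B, 12:+C
Rule 2 (two of three consecutive points beyond the same 2σ limit) is satisfied at point 10.

rule 2 at point 10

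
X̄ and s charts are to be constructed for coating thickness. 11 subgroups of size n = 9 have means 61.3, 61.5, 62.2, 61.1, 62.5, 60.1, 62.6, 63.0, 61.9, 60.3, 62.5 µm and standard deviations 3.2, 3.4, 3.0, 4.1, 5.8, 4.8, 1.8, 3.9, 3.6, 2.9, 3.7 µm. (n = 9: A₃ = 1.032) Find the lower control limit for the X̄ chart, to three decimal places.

57.956

X̄̄ = (61.3 + 61.5 + 62.2 + 61.1 + 62.5 + 60.1 + 62.6 + 63.0 + 61.9 + 60.3 + 62.5) / 11 = 61.7273
s̄ = (3.2 + 3.4 + 3.0 + 4.1 + 5.8 + 4.8 + 1.8 + 3.9 + 3.6 + 2.9 + 3.7) / 11 = 3.6545
LCL = X̄̄ − A₃·s̄ = 61.7273 − 1.032 × 3.6545 = 57.9558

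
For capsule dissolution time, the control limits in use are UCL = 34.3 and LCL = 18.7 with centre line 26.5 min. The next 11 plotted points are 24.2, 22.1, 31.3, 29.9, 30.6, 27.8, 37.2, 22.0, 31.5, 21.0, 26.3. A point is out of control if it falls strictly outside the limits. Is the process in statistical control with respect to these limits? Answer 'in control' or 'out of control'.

out of control

Compare each point to [18.7, 34.3]: sample 7 = 37.2 > UCL.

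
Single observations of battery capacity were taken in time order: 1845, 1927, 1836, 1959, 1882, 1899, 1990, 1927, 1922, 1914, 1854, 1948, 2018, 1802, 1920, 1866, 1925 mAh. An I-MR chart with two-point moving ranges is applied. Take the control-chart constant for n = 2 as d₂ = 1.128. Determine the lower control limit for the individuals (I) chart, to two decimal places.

1703.76

X̄ = (1845 + 1927 + 1836 + 1959 + 1882 + 1899 + 1990 + 1927 + 1922 + 1914 + 1854 + 1948 + 2018 + 1802 + 1920 + 1866 + 1925) / 17 = 1907.8824
Moving ranges: 82, 91, 123, 77, 17, 91, 63, 5, 8, 60, 94, 70, 216, 118, 54, 59; M̄R̄ = 1228.0000 / 16 = 76.7500
LCL = X̄ − 3·M̄R̄/d₂ = 1907.8824 − 3 × 76.7500 / 1.128 = 1703.7600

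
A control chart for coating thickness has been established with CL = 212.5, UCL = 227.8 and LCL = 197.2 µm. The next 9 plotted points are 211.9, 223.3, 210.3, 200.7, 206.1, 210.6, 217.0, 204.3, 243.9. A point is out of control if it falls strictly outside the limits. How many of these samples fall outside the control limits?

Compare each point to [197.2, 227.8]: sample 9 = 243.9 > UCL.

1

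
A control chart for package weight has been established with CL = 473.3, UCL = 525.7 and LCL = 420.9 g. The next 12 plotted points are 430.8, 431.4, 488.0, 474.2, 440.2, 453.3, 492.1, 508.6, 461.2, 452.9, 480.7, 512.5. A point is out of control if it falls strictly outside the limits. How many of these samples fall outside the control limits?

All 12 points lie within [420.9, 525.7].

0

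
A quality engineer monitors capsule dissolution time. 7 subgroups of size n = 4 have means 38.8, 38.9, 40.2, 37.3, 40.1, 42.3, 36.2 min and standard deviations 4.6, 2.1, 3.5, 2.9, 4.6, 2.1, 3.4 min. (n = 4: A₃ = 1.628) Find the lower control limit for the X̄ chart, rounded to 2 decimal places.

33.72

X̄̄ = (38.8 + 38.9 + 40.2 + 37.3 + 40.1 + 42.3 + 36.2) / 7 = 39.1143
s̄ = (4.6 + 2.1 + 3.5 + 2.9 + 4.6 + 2.1 + 3.4) / 7 = 3.3143
LCL = X̄̄ − A₃·s̄ = 39.1143 − 1.628 × 3.3143 = 33.7186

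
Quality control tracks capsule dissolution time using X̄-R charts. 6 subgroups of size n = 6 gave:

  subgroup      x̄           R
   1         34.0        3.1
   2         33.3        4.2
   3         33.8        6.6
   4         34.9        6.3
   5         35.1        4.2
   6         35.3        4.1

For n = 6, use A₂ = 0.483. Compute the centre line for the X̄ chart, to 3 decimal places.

34.400

X̄̄ = (34.0 + 33.3 + 33.8 + 34.9 + 35.1 + 35.3) / 6 = 206.4000 / 6 = 34.4000
CL = X̄̄ = 34.4000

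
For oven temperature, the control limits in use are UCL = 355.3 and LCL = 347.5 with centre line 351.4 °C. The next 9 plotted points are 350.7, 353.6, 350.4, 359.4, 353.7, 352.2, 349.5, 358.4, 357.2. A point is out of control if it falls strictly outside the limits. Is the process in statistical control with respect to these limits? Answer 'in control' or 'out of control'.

Compare each point to [347.5, 355.3]: sample 4 = 359.4 > UCL; sample 8 = 358.4 > UCL; sample 9 = 357.2 > UCL.

out of control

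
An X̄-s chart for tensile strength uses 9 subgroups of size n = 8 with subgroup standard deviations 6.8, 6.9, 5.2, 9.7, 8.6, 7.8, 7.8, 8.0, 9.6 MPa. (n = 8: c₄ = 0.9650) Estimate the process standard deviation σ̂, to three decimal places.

8.106

s̄ = (6.8 + 6.9 + 5.2 + 9.7 + 8.6 + 7.8 + 7.8 + 8.0 + 9.6) / 9 = 7.8222
σ̂ = s̄ / c₄ = 7.8222 / 0.9650 = 8.1059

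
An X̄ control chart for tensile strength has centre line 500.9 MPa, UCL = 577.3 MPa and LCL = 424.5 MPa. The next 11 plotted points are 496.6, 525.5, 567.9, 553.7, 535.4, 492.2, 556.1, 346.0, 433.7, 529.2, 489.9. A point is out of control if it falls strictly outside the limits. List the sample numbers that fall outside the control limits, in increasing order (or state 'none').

Compare each point to [424.5, 577.3]: sample 8 = 346.0 < LCL.

8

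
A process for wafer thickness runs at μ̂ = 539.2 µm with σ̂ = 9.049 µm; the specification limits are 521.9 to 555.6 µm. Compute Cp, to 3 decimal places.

Cp = (USL − LSL) / (6σ̂) = (555.6 − 521.9) / (6 × 9.049) = 33.7000 / 54.2940 = 0.6207

0.621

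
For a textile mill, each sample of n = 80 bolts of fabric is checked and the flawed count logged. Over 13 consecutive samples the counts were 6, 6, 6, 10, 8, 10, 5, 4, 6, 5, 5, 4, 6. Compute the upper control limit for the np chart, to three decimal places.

p̄ = Σdᵢ / (k·n) = 81 / (13 × 80) = 0.07788
UCL = np̄ + 3·√(np̄(1−p̄)) = 6.2308 + 3 × √(6.2308×0.92212) = 6.2308 + 3 × 2.3970 = 13.4217

13.422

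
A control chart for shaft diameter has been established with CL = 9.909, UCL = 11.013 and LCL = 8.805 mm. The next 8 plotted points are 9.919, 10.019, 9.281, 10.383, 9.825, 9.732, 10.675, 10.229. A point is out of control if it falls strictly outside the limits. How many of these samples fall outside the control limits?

0

All 8 points lie within [8.805, 11.013].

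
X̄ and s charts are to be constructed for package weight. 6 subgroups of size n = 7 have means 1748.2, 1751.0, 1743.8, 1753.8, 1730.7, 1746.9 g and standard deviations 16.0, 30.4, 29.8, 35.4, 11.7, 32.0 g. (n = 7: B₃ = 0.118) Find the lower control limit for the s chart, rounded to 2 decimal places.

3.05

s̄ = (16.0 + 30.4 + 29.8 + 35.4 + 11.7 + 32.0) / 6 = 25.8833
LCL_s = B₃·s̄ = 0.118 × 25.8833 = 3.0542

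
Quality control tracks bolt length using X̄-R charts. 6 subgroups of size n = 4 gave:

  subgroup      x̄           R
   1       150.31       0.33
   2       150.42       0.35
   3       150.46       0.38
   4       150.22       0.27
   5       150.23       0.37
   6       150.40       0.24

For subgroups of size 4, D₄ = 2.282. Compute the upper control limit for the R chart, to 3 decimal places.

R̄ = (0.33 + 0.35 + 0.38 + 0.27 + 0.37 + 0.24) / 6 = 1.9400 / 6 = 0.3233
UCL_R = D₄·R̄ = 2.282 × 0.3233 = 0.7378

0.738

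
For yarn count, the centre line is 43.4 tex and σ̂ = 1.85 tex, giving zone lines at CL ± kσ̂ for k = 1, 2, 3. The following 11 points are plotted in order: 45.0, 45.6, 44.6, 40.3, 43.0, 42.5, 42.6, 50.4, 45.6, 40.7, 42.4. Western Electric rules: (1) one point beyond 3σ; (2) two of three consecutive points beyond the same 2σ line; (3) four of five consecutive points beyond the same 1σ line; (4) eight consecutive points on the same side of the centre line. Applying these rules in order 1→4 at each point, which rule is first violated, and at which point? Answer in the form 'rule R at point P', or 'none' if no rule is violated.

Zone of each point (C = within 1σ̂, B = 1σ̂–2σ̂, A = 2σ̂–3σ̂, * = beyond 3σ̂; sign = side of CL): 1:+C, 2:+B, 3:+C, 4:-B, 5:-C, 6:-C, 7:-C, 8:+*, 9:+B, 10:-B, 11:-C
Rule 1 (one point beyond the 3σ limits) is satisfied at point 8.

rule 1 at point 8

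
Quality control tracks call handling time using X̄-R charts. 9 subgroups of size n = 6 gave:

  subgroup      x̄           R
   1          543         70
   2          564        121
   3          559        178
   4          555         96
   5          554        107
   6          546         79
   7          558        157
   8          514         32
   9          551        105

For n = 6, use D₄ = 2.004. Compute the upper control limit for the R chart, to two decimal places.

R̄ = (70 + 121 + 178 + 96 + 107 + 79 + 157 + 32 + 105) / 9 = 945.0000 / 9 = 105.0000
UCL_R = D₄·R̄ = 2.004 × 105.0000 = 210.4200

210.42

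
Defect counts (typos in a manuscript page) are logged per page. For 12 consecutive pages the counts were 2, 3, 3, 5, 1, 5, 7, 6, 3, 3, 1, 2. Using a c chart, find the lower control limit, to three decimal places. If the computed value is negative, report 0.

0.000

c̄ = (2 + 3 + 3 + 5 + 1 + 5 + 7 + 6 + 3 + 3 + 1 + 2) / 12 = 41 / 12 = 3.4167
LCL = c̄ − 3√c̄ = 3.4167 − 3 × 1.8484 = -2.1286 → 0 (cannot be negative)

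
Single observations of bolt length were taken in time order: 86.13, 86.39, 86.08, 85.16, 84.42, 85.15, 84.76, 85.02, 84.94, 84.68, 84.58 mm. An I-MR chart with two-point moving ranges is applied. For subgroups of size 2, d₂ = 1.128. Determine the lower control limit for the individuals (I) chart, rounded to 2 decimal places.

84.13

X̄ = (86.13 + 86.39 + 86.08 + 85.16 + 84.42 + 85.15 + 84.76 + 85.02 + 84.94 + 84.68 + 84.58) / 11 = 85.2100
Moving ranges: 0.26, 0.31, 0.92, 0.74, 0.73, 0.39, 0.26, 0.08, 0.26, 0.10; M̄R̄ = 4.0500 / 10 = 0.4050
LCL = X̄ − 3·M̄R̄/d₂ = 85.2100 − 3 × 0.4050 / 1.128 = 84.1329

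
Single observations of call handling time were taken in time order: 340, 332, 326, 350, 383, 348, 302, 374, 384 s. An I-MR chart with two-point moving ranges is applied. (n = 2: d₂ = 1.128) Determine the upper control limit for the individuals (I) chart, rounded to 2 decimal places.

X̄ = (340 + 332 + 326 + 350 + 383 + 348 + 302 + 374 + 384) / 9 = 348.7778
Moving ranges: 8, 6, 24, 33, 35, 46, 72, 10; M̄R̄ = 234.0000 / 8 = 29.2500
UCL = X̄ + 3·M̄R̄/d₂ = 348.7778 + 3 × 29.2500 / 1.128 = 426.5703

426.57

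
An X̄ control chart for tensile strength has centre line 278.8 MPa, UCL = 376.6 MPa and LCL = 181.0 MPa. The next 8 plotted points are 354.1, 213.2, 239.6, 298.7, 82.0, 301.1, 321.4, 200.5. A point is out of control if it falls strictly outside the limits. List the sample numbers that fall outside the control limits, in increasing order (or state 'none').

Compare each point to [181.0, 376.6]: sample 5 = 82.0 < LCL.

5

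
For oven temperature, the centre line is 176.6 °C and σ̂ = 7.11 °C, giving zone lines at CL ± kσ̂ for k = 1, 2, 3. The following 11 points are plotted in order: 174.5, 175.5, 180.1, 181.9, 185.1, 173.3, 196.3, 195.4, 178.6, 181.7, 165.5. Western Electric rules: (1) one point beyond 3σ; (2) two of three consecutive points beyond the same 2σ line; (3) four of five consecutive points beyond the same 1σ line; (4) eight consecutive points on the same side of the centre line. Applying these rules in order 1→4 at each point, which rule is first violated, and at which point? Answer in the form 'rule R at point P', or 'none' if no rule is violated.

rule 2 at point 8

Zone of each point (C = within 1σ̂, B = 1σ̂–2σ̂, A = 2σ̂–3σ̂, * = beyond 3σ̂; sign = side of CL): 1:-C, 2:-C, 3:+C, 4:+C, 5:+B, 6:-C, 7:+A, 8:+A, 9:+C, 10:+C, 11:-B
Rule 2 (two of three consecutive points beyond the same 2σ limit) is satisfied at point 8.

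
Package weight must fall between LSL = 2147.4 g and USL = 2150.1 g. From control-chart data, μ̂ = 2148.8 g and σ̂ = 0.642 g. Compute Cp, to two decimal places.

0.70

Cp = (USL − LSL) / (6σ̂) = (2150.1 − 2147.4) / (6 × 0.642) = 2.7000 / 3.8520 = 0.7009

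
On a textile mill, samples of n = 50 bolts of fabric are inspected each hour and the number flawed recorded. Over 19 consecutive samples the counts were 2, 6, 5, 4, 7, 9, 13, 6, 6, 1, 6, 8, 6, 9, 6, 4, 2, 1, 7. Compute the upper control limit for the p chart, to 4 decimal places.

0.2484

p̄ = Σdᵢ / (k·n) = 108 / (19 × 50) = 0.11368
UCL = p̄ + 3·√(p̄(1−p̄)/n) = 0.11368 + 3 × √(0.11368×0.88632/50) = 0.11368 + 3 × 0.04489 = 0.24836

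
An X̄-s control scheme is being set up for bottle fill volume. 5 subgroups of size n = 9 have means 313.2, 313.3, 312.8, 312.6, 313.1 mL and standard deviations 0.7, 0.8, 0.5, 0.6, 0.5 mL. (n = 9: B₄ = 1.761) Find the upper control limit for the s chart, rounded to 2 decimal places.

s̄ = (0.7 + 0.8 + 0.5 + 0.6 + 0.5) / 5 = 0.6200
UCL_s = B₄·s̄ = 1.761 × 0.6200 = 1.0918

1.09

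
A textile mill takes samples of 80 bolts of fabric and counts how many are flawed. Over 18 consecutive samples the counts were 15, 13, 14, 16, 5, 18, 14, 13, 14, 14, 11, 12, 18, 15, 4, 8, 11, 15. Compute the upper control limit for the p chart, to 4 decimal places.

0.2826

p̄ = Σdᵢ / (k·n) = 230 / (18 × 80) = 0.15972
UCL = p̄ + 3·√(p̄(1−p̄)/n) = 0.15972 + 3 × √(0.15972×0.84028/80) = 0.15972 + 3 × 0.04096 = 0.28260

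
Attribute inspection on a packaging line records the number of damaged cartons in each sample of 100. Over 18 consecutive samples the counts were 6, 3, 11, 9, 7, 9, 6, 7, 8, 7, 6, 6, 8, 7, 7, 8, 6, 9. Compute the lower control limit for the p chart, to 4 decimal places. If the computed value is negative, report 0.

0.0000

p̄ = Σdᵢ / (k·n) = 130 / (18 × 100) = 0.07222
LCL = p̄ − 3·√(p̄(1−p̄)/n) = 0.07222 − 3 × 0.02589 = -0.00543 → 0 (negative, so LCL = 0)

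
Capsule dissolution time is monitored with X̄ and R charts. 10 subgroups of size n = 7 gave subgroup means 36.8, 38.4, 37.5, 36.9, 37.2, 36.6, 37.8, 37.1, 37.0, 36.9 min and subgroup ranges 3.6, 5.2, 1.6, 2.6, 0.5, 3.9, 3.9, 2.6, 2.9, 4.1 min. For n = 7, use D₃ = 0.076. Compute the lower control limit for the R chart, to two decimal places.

0.23

R̄ = (3.6 + 5.2 + 1.6 + 2.6 + 0.5 + 3.9 + 3.9 + 2.6 + 2.9 + 4.1) / 10 = 30.9000 / 10 = 3.0900
LCL_R = D₃·R̄ = 0.076 × 3.0900 = 0.2348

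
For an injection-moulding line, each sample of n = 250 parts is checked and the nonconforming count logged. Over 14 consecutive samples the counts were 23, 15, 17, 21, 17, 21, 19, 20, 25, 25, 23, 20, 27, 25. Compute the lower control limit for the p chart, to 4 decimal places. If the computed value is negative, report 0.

p̄ = Σdᵢ / (k·n) = 298 / (14 × 250) = 0.08514
LCL = p̄ − 3·√(p̄(1−p̄)/n) = 0.08514 − 3 × 0.01765 = 0.03219

0.0322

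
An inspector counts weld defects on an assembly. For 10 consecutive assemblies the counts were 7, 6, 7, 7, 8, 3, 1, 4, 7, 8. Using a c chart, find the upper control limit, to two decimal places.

c̄ = (7 + 6 + 7 + 7 + 8 + 3 + 1 + 4 + 7 + 8) / 10 = 58 / 10 = 5.8000
UCL = c̄ + 3√c̄ = 5.8000 + 3 × √5.8000 = 5.8000 + 3 × 2.4083 = 13.0250

13.02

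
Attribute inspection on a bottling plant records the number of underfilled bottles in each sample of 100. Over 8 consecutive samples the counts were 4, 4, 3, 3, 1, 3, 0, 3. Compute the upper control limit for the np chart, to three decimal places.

7.421

p̄ = Σdᵢ / (k·n) = 21 / (8 × 100) = 0.02625
UCL = np̄ + 3·√(np̄(1−p̄)) = 2.6250 + 3 × √(2.6250×0.97375) = 2.6250 + 3 × 1.5988 = 7.4213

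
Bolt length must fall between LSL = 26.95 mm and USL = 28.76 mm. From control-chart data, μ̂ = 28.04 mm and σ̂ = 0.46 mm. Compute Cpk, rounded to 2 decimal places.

0.52

Cpu = (USL − μ̂) / (3σ̂) = (28.76 − 28.04) / (3 × 0.46) = 0.5217; Cpl = (μ̂ − LSL) / (3σ̂) = (28.04 − 26.95) / (3 × 0.46) = 0.7899; Cpk = min(Cpu, Cpl) = 0.5217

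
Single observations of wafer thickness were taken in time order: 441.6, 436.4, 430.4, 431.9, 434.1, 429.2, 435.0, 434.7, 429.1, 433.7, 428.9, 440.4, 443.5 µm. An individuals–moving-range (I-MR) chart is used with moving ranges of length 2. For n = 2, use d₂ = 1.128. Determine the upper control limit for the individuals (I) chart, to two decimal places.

X̄ = (441.6 + 436.4 + 430.4 + 431.9 + 434.1 + 429.2 + 435.0 + 434.7 + 429.1 + 433.7 + 428.9 + 440.4 + 443.5) / 13 = 434.5308
Moving ranges: 5.2, 6.0, 1.5, 2.2, 4.9, 5.8, 0.3, 5.6, 4.6, 4.8, 11.5, 3.1; M̄R̄ = 55.5000 / 12 = 4.6250
UCL = X̄ + 3·M̄R̄/d₂ = 434.5308 + 3 × 4.6250 / 1.128 = 446.8313

446.83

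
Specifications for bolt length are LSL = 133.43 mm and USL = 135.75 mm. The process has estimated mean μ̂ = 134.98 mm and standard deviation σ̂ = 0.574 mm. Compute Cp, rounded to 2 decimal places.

Cp = (USL − LSL) / (6σ̂) = (135.75 − 133.43) / (6 × 0.574) = 2.3200 / 3.4440 = 0.6736

0.67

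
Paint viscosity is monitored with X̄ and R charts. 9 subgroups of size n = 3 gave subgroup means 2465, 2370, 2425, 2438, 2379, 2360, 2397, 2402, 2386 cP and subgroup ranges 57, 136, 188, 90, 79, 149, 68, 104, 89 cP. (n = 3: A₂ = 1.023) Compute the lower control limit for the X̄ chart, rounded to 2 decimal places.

2293.32

X̄̄ = (2465 + 2370 + 2425 + 2438 + 2379 + 2360 + 2397 + 2402 + 2386) / 9 = 21622.0000 / 9 = 2402.4444
R̄ = (57 + 136 + 188 + 90 + 79 + 149 + 68 + 104 + 89) / 9 = 960.0000 / 9 = 106.6667
LCL = X̄̄ − A₂·R̄ = 2402.4444 − 1.023 × 106.6667 = 2293.3244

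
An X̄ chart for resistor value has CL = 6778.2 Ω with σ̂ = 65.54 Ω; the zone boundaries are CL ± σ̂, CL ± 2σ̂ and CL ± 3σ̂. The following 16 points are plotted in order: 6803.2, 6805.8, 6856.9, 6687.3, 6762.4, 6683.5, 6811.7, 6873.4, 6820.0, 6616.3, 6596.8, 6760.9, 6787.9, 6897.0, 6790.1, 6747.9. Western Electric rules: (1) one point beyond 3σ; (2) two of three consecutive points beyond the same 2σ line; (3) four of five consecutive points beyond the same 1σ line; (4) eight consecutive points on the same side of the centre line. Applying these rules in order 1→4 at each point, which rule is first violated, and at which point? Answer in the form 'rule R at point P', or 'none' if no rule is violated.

rule 2 at point 11

Zone of each point (C = within 1σ̂, B = 1σ̂–2σ̂, A = 2σ̂–3σ̂, * = beyond 3σ̂; sign = side of CL): 1:+C, 2:+C, 3:+B, 4:-B, 5:-C, 6:-B, 7:+C, 8:+B, 9:+C, 10:-A, 11:-A, 12:-C, 13:+C, 14:+B, 15:+C, 16:-C
Rule 2 (two of three consecutive points beyond the same 2σ limit) is satisfied at point 11.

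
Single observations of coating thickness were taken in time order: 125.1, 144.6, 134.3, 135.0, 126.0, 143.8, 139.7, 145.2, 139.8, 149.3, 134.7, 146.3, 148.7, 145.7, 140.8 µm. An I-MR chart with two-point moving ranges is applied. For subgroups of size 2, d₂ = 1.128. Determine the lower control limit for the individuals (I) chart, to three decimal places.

117.460

X̄ = (125.1 + 144.6 + 134.3 + 135.0 + 126.0 + 143.8 + 139.7 + 145.2 + 139.8 + 149.3 + 134.7 + 146.3 + 148.7 + 145.7 + 140.8) / 15 = 139.9333
Moving ranges: 19.5, 10.3, 0.7, 9.0, 17.8, 4.1, 5.5, 5.4, 9.5, 14.6, 11.6, 2.4, 3.0, 4.9; M̄R̄ = 118.3000 / 14 = 8.4500
LCL = X̄ − 3·M̄R̄/d₂ = 139.9333 − 3 × 8.4500 / 1.128 = 117.4599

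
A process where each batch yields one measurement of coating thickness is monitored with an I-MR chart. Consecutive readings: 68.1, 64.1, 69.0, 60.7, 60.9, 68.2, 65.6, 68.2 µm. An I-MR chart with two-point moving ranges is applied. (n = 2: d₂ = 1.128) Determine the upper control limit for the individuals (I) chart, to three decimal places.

76.960

X̄ = (68.1 + 64.1 + 69.0 + 60.7 + 60.9 + 68.2 + 65.6 + 68.2) / 8 = 65.6000
Moving ranges: 4.0, 4.9, 8.3, 0.2, 7.3, 2.6, 2.6; M̄R̄ = 29.9000 / 7 = 4.2714
UCL = X̄ + 3·M̄R̄/d₂ = 65.6000 + 3 × 4.2714 / 1.128 = 76.9602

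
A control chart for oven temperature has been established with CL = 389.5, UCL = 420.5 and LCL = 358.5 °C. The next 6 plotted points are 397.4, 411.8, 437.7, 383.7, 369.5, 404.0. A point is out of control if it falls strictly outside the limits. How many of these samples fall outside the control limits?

1

Compare each point to [358.5, 420.5]: sample 3 = 437.7 > UCL.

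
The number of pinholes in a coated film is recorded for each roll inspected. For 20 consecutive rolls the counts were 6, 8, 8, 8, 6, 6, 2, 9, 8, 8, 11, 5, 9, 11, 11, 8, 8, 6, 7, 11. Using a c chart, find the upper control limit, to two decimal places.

16.18

c̄ = (6 + 8 + 8 + 8 + 6 + 6 + 2 + 9 + 8 + 8 + 11 + 5 + 9 + 11 + 11 + 8 + 8 + 6 + 7 + 11) / 20 = 156 / 20 = 7.8000
UCL = c̄ + 3√c̄ = 7.8000 + 3 × √7.8000 = 7.8000 + 3 × 2.7928 = 16.1785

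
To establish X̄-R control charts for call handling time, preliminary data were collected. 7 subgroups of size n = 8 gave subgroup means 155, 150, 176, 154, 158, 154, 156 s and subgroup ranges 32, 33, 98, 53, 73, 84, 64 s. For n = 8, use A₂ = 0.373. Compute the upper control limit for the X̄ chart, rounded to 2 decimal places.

X̄̄ = (155 + 150 + 176 + 154 + 158 + 154 + 156) / 7 = 1103.0000 / 7 = 157.5714
R̄ = (32 + 33 + 98 + 53 + 73 + 84 + 64) / 7 = 437.0000 / 7 = 62.4286
UCL = X̄̄ + A₂·R̄ = 157.5714 + 0.373 × 62.4286 = 180.8573

180.86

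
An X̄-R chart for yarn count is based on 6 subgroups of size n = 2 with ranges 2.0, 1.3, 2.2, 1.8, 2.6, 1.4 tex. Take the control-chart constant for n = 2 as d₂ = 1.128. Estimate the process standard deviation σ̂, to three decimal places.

1.670

R̄ = (2.0 + 1.3 + 2.2 + 1.8 + 2.6 + 1.4) / 6 = 1.8833
σ̂ = R̄ / d₂ = 1.8833 / 1.128 = 1.6696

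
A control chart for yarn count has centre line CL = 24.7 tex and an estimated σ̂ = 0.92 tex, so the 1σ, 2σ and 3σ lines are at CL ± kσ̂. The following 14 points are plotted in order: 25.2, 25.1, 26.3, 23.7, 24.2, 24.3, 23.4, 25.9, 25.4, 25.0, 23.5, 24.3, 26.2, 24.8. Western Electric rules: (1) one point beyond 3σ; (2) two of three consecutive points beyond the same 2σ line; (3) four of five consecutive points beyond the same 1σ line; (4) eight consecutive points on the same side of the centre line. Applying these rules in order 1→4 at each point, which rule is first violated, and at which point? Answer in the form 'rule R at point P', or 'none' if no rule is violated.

none

Zone of each point (C = within 1σ̂, B = 1σ̂–2σ̂, A = 2σ̂–3σ̂, * = beyond 3σ̂; sign = side of CL): 1:+C, 2:+C, 3:+B, 4:-B, 5:-C, 6:-C, 7:-B, 8:+B, 9:+C, 10:+C, 11:-B, 12:-C, 13:+B, 14:+C
No rule fires across all 14 points.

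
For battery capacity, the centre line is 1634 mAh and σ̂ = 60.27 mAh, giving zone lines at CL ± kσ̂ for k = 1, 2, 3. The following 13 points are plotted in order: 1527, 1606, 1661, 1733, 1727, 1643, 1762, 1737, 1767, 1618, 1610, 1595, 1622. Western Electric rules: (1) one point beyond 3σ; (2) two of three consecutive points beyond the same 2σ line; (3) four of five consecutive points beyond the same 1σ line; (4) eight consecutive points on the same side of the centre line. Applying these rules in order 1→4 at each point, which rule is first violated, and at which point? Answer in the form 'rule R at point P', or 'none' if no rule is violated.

rule 3 at point 8

Zone of each point (C = within 1σ̂, B = 1σ̂–2σ̂, A = 2σ̂–3σ̂, * = beyond 3σ̂; sign = side of CL): 1:-B, 2:-C, 3:+C, 4:+B, 5:+B, 6:+C, 7:+A, 8:+B, 9:+A, 10:-C, 11:-C, 12:-C, 13:-C
Rule 3 (four of five consecutive points beyond the same 1σ limit) is satisfied at point 8.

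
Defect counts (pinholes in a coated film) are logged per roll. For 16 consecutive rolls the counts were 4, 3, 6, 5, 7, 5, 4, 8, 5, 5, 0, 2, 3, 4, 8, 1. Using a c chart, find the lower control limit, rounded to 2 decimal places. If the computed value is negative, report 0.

0.00

c̄ = (4 + 3 + 6 + 5 + 7 + 5 + 4 + 8 + 5 + 5 + 0 + 2 + 3 + 4 + 8 + 1) / 16 = 70 / 16 = 4.3750
LCL = c̄ − 3√c̄ = 4.3750 − 3 × 2.0917 = -1.9000 → 0 (cannot be negative)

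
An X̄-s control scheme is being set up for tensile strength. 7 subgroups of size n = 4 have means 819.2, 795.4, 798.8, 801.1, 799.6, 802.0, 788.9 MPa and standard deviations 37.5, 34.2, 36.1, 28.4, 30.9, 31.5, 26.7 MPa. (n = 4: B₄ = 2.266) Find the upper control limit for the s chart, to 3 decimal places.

s̄ = (37.5 + 34.2 + 36.1 + 28.4 + 30.9 + 31.5 + 26.7) / 7 = 32.1857
UCL_s = B₄·s̄ = 2.266 × 32.1857 = 72.9328

72.933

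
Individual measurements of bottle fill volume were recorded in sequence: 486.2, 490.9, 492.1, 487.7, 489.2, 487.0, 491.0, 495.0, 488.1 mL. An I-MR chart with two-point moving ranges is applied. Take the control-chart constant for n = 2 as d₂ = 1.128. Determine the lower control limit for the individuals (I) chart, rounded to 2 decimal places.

X̄ = (486.2 + 490.9 + 492.1 + 487.7 + 489.2 + 487.0 + 491.0 + 495.0 + 488.1) / 9 = 489.6889
Moving ranges: 4.7, 1.2, 4.4, 1.5, 2.2, 4.0, 4.0, 6.9; M̄R̄ = 28.9000 / 8 = 3.6125
LCL = X̄ − 3·M̄R̄/d₂ = 489.6889 − 3 × 3.6125 / 1.128 = 480.0812

480.08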